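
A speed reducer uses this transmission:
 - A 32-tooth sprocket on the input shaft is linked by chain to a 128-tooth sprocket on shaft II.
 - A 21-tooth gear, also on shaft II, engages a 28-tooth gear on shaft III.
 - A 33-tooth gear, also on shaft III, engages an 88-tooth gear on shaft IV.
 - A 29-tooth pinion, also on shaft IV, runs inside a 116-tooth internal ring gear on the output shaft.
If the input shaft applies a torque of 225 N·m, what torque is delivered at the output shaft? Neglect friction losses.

chain 128/32 = 4 → τ = 225·4 = 900 N·m
gear mesh 28/21 = 1.3333 → τ = 900·1.3333 = 1200 N·m
gear mesh 88/33 = 2.6667 → τ = 1200·2.6667 = 3200 N·m
internal gear 116/29 = 4 → τ = 3200·4 = 12800 N·m

12800 N·m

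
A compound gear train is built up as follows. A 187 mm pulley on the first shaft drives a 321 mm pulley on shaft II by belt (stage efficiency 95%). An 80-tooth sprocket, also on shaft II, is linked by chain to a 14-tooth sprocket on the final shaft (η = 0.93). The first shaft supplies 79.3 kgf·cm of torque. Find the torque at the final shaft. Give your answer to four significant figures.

belt 321/187 = 1.7166 → τ = 79.3·1.7166·0.95 = 129.32 kgf·cm
chain 14/80 = 0.175 → τ = 129.32·0.175·0.93 = 21.047 kgf·cm

21.05 kgf·cm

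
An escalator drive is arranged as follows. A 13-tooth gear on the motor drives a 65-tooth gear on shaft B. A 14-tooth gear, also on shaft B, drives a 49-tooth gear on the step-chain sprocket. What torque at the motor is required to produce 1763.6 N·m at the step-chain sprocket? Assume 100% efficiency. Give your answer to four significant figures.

100.8 N·m

Overall ratio R = 5 × 3.5 = 17.5.
Input torque = output torque / R = 1763.6 / 17.5 = 100.78 N·m.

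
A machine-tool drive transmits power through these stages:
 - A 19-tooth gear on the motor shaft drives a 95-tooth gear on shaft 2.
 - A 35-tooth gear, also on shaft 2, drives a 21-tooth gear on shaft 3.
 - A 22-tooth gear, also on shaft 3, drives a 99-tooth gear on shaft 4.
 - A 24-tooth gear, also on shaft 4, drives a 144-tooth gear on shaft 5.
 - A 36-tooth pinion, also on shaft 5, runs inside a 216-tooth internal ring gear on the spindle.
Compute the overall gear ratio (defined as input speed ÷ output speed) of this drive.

Each stage contributes driven/driver: gear mesh 95/19 = 5, gear mesh 21/35 = 0.6, gear mesh 99/22 = 4.5, gear mesh 144/24 = 6, internal gear 216/36 = 6.
Overall: 5 × 0.6 × 4.5 × 6 × 6 = 486.

486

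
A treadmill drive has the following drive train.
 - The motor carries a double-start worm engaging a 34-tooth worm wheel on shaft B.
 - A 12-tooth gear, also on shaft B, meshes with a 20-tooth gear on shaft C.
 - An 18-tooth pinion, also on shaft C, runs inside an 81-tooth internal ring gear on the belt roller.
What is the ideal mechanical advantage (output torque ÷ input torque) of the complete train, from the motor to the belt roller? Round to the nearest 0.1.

127.5

Each stage contributes driven/driver: worm 34/2 = 17, gear mesh 20/12 = 1.6667, internal gear 81/18 = 4.5.
Overall: 17 × 1.6667 × 4.5 = 127.5.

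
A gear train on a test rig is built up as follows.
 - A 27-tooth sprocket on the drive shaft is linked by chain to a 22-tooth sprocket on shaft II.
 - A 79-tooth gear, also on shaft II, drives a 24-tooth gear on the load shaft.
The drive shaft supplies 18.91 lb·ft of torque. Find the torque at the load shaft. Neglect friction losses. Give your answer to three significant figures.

Chain: ratio = 22/27 = 0.81481; torque at shaft II = 18.91 × 0.81481 = 15.408 lb·ft.
Gear mesh: ratio = 24/79 = 0.3038; torque at the load shaft = 15.408 × 0.3038 = 4.681 lb·ft.

4.68 lb·ft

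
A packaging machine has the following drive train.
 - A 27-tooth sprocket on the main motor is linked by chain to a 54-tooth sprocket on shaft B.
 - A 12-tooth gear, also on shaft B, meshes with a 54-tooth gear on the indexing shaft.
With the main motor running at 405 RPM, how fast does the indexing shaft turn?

45 RPM

the main motor → shaft B (chain, 54/27): 405 ÷ 2 = 202.5 RPM
shaft B → the indexing shaft (gear mesh, 54/12): 202.5 ÷ 4.5 = 45 RPM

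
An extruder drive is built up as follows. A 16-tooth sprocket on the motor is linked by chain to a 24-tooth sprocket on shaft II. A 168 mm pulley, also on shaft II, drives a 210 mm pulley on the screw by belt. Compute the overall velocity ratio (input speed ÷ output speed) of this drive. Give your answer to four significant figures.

Each stage contributes driven/driver: chain 24/16 = 1.5, belt 210/168 = 1.25.
Overall: 1.5 × 1.25 = 1.875.

1.875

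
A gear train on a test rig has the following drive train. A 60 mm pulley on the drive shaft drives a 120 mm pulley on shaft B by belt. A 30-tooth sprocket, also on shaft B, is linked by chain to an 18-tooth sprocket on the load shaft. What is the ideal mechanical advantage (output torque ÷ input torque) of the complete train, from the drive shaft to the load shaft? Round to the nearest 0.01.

1.20

Each stage contributes driven/driver: belt 120/60 = 2, chain 18/30 = 0.6.
Overall: 2 × 0.6 = 1.2.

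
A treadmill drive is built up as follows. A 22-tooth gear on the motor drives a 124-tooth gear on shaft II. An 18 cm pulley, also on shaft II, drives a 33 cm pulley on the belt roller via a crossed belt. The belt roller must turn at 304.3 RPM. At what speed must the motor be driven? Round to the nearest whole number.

3144 RPM

Overall ratio R = 5.6364 × 1.8333 = 10.333.
Required input speed = output speed × R = 304.3 × 10.333 = 3144.4 RPM.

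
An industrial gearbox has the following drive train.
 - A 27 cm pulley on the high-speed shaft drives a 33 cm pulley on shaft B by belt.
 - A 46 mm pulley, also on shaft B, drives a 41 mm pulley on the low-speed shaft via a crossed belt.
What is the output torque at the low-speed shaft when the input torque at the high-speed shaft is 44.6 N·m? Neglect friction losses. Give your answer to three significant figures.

48.6 N·m

belt 33/27 = 1.2222 → τ = 44.6·1.2222 = 54.511 N·m
belt 41/46 = 0.8913 → τ = 54.511·0.8913 = 48.586 N·m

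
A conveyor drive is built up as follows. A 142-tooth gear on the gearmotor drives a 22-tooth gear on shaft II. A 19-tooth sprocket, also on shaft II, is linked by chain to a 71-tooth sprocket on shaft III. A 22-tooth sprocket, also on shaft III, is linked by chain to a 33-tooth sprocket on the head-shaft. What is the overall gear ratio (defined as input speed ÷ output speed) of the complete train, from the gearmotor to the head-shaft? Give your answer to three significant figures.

Each stage contributes driven/driver: gear mesh 22/142 = 0.15493, chain 71/19 = 3.7368, chain 33/22 = 1.5.
Overall: 0.15493 × 3.7368 × 1.5 = 0.86842.

0.868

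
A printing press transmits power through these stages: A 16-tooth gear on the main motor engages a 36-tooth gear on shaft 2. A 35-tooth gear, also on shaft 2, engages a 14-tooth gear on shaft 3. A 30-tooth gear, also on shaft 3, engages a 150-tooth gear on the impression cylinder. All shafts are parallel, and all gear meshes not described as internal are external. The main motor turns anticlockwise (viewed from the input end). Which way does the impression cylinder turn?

clockwise

the main motor → shaft 2: external mesh, 1 reversal → CW.
shaft 2 → shaft 3: external mesh, 1 reversal → CCW.
shaft 3 → the impression cylinder: external mesh, 1 reversal → CW.
3 reversals in total — an odd number — so the impression cylinder turns opposite to the main motor.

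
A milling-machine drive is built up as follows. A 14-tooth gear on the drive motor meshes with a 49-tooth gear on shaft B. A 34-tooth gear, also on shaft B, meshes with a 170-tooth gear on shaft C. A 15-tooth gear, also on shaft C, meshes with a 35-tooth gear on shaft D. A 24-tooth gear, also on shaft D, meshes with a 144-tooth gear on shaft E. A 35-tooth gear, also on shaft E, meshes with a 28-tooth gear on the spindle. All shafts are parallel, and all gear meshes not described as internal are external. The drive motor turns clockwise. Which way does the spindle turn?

anticlockwise

the drive motor → shaft B: external mesh, 1 reversal → CCW.
shaft B → shaft C: external mesh, 1 reversal → CW.
shaft C → shaft D: external mesh, 1 reversal → CCW.
shaft D → shaft E: external mesh, 1 reversal → CW.
shaft E → the spindle: external mesh, 1 reversal → CCW.
5 reversals in total — an odd number — so the spindle turns opposite to the drive motor.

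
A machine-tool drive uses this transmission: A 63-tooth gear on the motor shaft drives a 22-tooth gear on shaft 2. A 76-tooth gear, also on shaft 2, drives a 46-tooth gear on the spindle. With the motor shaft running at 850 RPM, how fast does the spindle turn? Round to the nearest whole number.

gear mesh 22/63 = 0.34921 → 850/0.34921 = 2434.1 RPM
gear mesh 46/76 = 0.60526 → 2434.1/0.60526 = 4021.5 RPM

4022 RPM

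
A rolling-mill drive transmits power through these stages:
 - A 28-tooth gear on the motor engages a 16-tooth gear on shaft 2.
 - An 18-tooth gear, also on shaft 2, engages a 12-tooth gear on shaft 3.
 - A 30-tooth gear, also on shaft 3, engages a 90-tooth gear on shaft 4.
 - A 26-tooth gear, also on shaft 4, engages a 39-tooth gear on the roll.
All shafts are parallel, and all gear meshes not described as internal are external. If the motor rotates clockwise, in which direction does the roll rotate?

clockwise

the motor → shaft 2: external mesh, 1 reversal → CCW.
shaft 2 → shaft 3: external mesh, 1 reversal → CW.
shaft 3 → shaft 4: external mesh, 1 reversal → CCW.
shaft 4 → the roll: external mesh, 1 reversal → CW.
4 reversals in total — an even number — so the roll turns the same way as the motor.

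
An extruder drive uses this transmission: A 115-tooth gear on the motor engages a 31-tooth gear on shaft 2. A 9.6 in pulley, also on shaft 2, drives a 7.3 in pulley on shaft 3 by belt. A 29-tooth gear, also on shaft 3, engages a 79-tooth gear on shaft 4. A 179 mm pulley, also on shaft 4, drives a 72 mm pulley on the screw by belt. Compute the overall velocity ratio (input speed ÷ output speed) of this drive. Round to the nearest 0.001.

Each stage contributes driven/driver: gear mesh 31/115 = 0.26957, belt 7.3/9.6 = 0.76042, gear mesh 79/29 = 2.7241, belt 72/179 = 0.40223.
Overall: 0.26957 × 0.76042 × 2.7241 × 0.40223 = 0.22461.

0.225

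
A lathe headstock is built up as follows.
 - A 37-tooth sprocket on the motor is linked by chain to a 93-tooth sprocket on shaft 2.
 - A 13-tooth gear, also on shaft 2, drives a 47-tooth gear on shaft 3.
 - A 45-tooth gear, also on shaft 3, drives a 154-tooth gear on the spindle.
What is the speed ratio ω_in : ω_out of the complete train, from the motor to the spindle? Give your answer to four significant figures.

31.10

Each stage contributes driven/driver: chain 93/37 = 2.5135, gear mesh 47/13 = 3.6154, gear mesh 154/45 = 3.4222.
Overall: 2.5135 × 3.6154 × 3.4222 = 31.099.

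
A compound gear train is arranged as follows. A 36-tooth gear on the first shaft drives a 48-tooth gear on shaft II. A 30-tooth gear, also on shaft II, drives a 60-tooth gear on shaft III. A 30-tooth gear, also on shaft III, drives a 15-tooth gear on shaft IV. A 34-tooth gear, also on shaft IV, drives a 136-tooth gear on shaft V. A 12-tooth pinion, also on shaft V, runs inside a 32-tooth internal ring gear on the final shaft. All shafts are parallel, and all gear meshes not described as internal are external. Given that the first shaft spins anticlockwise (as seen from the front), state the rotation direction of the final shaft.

anticlockwise

the first shaft → shaft II: external mesh, 1 reversal → CW.
shaft II → shaft III: external mesh, 1 reversal → CCW.
shaft III → shaft IV: external mesh, 1 reversal → CW.
shaft IV → shaft V: external mesh, 1 reversal → CCW.
shaft V → the final shaft: internal mesh, same direction → CCW.
4 reversals in total — an even number — so the final shaft turns the same way as the first shaft.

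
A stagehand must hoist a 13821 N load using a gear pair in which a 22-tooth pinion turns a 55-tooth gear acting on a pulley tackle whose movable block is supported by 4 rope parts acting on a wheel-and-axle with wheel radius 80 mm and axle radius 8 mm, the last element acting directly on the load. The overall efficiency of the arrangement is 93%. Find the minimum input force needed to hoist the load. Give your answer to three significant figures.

149 N

Gear pair MA = 55/22 = 2.5.
Block-and-tackle MA = number of supporting rope parts = 4.
Wheel-and-axle MA = R/r = 80/8 = 10.
Combined ideal MA = 2.5 × 4 × 10 = 100.
Actual MA = 100 × 0.93 = 93.
Effort = load / actual MA = 13821 / 93 = 148.61 N.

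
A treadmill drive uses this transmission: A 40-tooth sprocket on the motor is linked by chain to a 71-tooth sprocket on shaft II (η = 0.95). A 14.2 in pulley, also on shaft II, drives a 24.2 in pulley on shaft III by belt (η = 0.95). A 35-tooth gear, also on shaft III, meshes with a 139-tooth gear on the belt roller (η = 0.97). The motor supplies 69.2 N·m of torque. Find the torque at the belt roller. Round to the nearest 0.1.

chain 71/40 = 1.775 → τ = 69.2·1.775·0.95 = 116.69 N·m
belt 24.2/14.2 = 1.7042 → τ = 116.69·1.7042·0.95 = 188.92 N·m
gear mesh 139/35 = 3.9714 → τ = 188.92·3.9714·0.97 = 727.78 N·m

727.8 N·m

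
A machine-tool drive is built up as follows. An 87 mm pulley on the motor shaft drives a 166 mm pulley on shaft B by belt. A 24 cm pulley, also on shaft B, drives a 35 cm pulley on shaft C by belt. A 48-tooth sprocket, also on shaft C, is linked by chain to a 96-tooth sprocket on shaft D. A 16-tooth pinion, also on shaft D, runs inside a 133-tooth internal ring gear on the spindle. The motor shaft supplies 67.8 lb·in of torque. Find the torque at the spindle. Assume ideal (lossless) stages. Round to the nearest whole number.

After the belt (166/87): 67.8 × 1.908 = 129.37 lb·in
After the belt (35/24): 129.37 × 1.4583 = 188.66 lb·in
After the chain (96/48): 188.66 × 2 = 377.32 lb·in
After the internal gear (133/16): 377.32 × 8.3125 = 3136.4 lb·in

3136 lb·in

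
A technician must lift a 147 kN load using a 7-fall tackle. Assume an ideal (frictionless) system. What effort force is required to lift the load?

Block-and-tackle MA = number of supporting rope parts = 7.
Effort = load / MA = 147 / 7 = 21 kN.

21 kN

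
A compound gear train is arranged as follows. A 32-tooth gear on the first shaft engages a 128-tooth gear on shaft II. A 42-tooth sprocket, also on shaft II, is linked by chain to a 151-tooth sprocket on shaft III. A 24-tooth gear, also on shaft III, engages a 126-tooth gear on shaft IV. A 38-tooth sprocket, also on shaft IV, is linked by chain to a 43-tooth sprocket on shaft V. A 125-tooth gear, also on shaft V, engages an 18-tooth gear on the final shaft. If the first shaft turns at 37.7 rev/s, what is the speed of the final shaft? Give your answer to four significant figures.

gear mesh 128/32 = 4 → 37.7/4 = 9.425 rev/s
chain 151/42 = 3.5952 → 9.425/3.5952 = 2.6215 rev/s
gear mesh 126/24 = 5.25 → 2.6215/5.25 = 0.49934 rev/s
chain 43/38 = 1.1316 → 0.49934/1.1316 = 0.44128 rev/s
gear mesh 18/125 = 0.144 → 0.44128/0.144 = 3.0644 rev/s

3.064 rev/s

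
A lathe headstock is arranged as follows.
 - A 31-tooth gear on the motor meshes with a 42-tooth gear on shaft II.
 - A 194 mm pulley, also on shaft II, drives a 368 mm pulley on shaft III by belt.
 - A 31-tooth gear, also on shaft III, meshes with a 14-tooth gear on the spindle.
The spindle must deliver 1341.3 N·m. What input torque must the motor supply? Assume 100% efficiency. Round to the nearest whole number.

1156 N·m

Overall ratio R = 1.3548 × 1.8969 × 0.45161 = 1.1606.
Input torque = output torque / R = 1341.3 / 1.1606 = 1155.6 N·m.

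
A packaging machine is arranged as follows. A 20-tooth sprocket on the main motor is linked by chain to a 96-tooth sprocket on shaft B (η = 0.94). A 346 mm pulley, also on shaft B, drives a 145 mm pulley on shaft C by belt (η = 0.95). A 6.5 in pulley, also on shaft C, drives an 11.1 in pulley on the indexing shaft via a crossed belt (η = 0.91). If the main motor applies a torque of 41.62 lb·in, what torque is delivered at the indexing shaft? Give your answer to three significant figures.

chain 96/20 = 4.8 → τ = 41.62·4.8·0.94 = 187.79 lb·in
belt 145/346 = 0.41908 → τ = 187.79·0.41908·0.95 = 74.763 lb·in
belt 11.1/6.5 = 1.7077 → τ = 74.763·1.7077·0.91 = 116.18 lb·in

116 lb·in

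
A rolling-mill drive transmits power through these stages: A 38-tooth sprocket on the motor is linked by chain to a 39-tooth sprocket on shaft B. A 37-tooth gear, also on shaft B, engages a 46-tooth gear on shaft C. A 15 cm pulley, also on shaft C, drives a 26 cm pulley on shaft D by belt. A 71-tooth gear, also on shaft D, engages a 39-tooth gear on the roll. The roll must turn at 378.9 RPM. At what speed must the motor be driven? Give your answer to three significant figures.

460 RPM

Overall ratio R = 1.0263 × 1.2432 × 1.7333 × 0.5493 = 1.2149.
Required input speed = output speed × R = 378.9 × 1.2149 = 460.31 RPM.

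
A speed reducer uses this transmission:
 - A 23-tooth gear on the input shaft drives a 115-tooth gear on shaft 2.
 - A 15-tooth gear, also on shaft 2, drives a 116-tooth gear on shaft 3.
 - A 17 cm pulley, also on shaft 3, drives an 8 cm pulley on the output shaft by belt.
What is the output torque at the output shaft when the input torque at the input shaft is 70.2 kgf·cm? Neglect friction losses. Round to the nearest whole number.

1277 kgf·cm

Gear mesh: ratio = 115/23 = 5; torque at shaft 2 = 70.2 × 5 = 351 kgf·cm.
Gear mesh: ratio = 116/15 = 7.7333; torque at shaft 3 = 351 × 7.7333 = 2714.4 kgf·cm.
Belt: ratio = 8/17 = 0.47059; torque at the output shaft = 2714.4 × 0.47059 = 1277.4 kgf·cm.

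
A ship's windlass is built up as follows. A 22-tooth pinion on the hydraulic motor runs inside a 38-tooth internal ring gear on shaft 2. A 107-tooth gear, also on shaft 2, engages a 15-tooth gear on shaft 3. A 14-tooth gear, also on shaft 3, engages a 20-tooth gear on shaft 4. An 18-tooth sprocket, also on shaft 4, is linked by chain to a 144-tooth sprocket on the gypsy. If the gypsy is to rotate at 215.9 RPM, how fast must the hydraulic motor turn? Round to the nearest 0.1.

Overall ratio R = 1.7273 × 0.14019 × 1.4286 × 8 = 2.7673.
Required input speed = output speed × R = 215.9 × 2.7673 = 597.47 RPM.

597.5 RPM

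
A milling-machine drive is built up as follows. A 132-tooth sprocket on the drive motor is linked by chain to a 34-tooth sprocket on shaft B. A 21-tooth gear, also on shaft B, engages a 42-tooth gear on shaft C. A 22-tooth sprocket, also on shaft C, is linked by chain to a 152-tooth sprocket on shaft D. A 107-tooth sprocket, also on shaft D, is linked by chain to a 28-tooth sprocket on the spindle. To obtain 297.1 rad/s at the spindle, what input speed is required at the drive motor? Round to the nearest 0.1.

276.7 rad/s

Overall ratio R = 0.25758 × 2 × 6.9091 × 0.26168 = 0.93139.
Required input speed = output speed × R = 297.1 × 0.93139 = 276.72 rad/s.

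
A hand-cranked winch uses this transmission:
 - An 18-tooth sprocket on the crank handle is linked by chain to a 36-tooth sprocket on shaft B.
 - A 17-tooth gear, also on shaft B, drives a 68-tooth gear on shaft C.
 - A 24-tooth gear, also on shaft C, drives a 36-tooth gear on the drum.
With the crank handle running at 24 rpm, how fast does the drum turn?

2 rpm

chain 36/18 = 2 → 24/2 = 12 rpm
gear mesh 68/17 = 4 → 12/4 = 3 rpm
gear mesh 36/24 = 1.5 → 3/1.5 = 2 rpm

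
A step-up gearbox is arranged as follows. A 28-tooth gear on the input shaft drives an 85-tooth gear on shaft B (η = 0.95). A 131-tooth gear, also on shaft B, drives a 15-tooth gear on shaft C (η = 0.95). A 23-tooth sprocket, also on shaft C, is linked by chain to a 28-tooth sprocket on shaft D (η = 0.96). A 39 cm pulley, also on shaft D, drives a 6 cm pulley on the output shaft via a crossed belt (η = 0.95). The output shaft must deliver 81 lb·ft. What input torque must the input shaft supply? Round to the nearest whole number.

Overall ratio R = 3.0357 × 0.1145 × 1.2174 × 0.15385 = 0.065103; overall efficiency η = 0.95 × 0.95 × 0.96 × 0.95 = 0.8231.
Input torque = output torque / (R × η) = 81 / (0.065103 × 0.8231) = 1511.6 lb·ft.

1512 lb·ft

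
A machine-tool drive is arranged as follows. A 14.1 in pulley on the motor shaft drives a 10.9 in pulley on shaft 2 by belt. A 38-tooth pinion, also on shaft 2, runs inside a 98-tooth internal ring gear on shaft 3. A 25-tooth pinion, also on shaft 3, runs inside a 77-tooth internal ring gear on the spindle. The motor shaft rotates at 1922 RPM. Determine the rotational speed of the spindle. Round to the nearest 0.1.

313.0 RPM

belt 10.9/14.1 = 0.77305 → 1922/0.77305 = 2486.3 RPM
internal gear 98/38 = 2.5789 → 2486.3/2.5789 = 964.06 RPM
internal gear 77/25 = 3.08 → 964.06/3.08 = 313.01 RPM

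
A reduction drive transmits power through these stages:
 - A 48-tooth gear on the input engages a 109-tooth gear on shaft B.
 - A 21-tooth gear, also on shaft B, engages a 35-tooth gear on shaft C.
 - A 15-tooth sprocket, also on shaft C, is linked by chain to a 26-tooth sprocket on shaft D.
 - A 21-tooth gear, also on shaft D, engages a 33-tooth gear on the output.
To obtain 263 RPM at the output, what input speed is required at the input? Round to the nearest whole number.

Overall ratio R = 2.2708 × 1.6667 × 1.7333 × 1.5714 = 10.309.
Required input speed = output speed × R = 263 × 10.309 = 2711.2 RPM.

2711 RPM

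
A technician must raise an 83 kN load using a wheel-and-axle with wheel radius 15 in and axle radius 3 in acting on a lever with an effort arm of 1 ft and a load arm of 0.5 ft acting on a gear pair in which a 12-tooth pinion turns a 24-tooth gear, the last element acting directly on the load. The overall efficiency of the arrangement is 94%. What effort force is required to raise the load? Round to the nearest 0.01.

4.41 kN

Wheel-and-axle MA = R/r = 15/3 = 5.
Lever MA = effort arm / load arm = 1/0.5 = 2.
Gear pair MA = 24/12 = 2.
Combined ideal MA = 5 × 2 × 2 = 20.
Actual MA = 20 × 0.94 = 18.8.
Effort = load / actual MA = 83 / 18.8 = 4.4149 kN.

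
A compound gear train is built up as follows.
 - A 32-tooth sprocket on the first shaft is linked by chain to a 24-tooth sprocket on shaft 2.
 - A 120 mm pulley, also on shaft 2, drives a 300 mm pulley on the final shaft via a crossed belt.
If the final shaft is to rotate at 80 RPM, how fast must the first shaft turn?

150 RPM

Overall ratio R = 0.75 × 2.5 = 1.875.
Required input speed = output speed × R = 80 × 1.875 = 150 RPM.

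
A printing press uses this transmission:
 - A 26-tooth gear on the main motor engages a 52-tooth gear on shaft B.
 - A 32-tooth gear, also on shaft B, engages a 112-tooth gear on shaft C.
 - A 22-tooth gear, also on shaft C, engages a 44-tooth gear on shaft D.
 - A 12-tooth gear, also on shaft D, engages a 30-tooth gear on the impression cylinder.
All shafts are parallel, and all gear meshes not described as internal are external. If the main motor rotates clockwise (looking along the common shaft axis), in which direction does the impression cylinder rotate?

the main motor → shaft B: external mesh, 1 reversal → CCW.
shaft B → shaft C: external mesh, 1 reversal → CW.
shaft C → shaft D: external mesh, 1 reversal → CCW.
shaft D → the impression cylinder: external mesh, 1 reversal → CW.
4 reversals in total — an even number — so the impression cylinder turns the same way as the main motor.

clockwise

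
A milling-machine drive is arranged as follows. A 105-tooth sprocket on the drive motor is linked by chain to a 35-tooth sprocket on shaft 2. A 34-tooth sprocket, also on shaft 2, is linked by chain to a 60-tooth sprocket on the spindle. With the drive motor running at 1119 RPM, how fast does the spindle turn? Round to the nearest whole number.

chain 35/105 = 0.33333 → 1119/0.33333 = 3357 RPM
chain 60/34 = 1.7647 → 3357/1.7647 = 1902.3 RPM

1902 RPM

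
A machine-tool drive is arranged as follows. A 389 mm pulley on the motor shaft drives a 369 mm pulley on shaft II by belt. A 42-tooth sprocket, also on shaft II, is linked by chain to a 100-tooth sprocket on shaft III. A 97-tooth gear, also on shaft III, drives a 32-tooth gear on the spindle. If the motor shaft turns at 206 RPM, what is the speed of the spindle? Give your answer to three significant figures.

the motor shaft → shaft II (belt, 369/389): 206 ÷ 0.94859 = 217.17 RPM
shaft II → shaft III (chain, 100/42): 217.17 ÷ 2.381 = 91.209 RPM
shaft III → the spindle (gear mesh, 32/97): 91.209 ÷ 0.3299 = 276.48 RPM

276 RPM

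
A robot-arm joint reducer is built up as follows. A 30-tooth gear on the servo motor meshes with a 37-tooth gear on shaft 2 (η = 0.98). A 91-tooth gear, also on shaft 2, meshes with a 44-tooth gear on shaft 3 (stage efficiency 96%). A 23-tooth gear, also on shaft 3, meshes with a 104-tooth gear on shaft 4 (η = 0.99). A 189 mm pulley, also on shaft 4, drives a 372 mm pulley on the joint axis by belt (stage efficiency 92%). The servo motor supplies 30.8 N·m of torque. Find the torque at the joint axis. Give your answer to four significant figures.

gear mesh 37/30 = 1.2333 → τ = 30.8·1.2333·0.98 = 37.227 N·m
gear mesh 44/91 = 0.48352 → τ = 37.227·0.48352·0.96 = 17.28 N·m
gear mesh 104/23 = 4.5217 → τ = 17.28·4.5217·0.99 = 77.354 N·m
belt 372/189 = 1.9683 → τ = 77.354·1.9683·0.92 = 140.07 N·m

140.1 N·m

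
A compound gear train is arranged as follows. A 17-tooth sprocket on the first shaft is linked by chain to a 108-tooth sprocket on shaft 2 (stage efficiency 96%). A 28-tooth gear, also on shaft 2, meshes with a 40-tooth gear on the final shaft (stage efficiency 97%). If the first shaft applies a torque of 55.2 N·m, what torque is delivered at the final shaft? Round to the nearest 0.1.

466.5 N·m

chain 108/17 = 6.3529 → τ = 55.2·6.3529·0.96 = 336.66 N·m
gear mesh 40/28 = 1.4286 → τ = 336.66·1.4286·0.97 = 466.51 N·m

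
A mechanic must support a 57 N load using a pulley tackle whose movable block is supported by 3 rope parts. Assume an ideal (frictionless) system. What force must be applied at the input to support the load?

19 N

Block-and-tackle MA = number of supporting rope parts = 3.
Effort = load / MA = 57 / 3 = 19 N.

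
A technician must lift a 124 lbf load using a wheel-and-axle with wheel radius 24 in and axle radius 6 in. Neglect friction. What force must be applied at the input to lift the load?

31 lbf

Wheel-and-axle MA = R/r = 24/6 = 4.
Effort = load / MA = 124 / 4 = 31 lbf.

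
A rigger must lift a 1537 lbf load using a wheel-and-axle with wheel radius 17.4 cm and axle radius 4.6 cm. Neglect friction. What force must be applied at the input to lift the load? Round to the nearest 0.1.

Wheel-and-axle MA = R/r = 17.4/4.6 = 3.7826.
Effort = load / MA = 1537 / 3.7826 = 406.33 lbf.

406.3 lbf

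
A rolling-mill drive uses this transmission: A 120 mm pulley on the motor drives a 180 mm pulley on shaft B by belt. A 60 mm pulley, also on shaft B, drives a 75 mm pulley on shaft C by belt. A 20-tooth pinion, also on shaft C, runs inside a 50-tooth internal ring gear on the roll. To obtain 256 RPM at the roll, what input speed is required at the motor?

1200 RPM

Overall ratio R = 1.5 × 1.25 × 2.5 = 4.6875.
Required input speed = output speed × R = 256 × 4.6875 = 1200 RPM.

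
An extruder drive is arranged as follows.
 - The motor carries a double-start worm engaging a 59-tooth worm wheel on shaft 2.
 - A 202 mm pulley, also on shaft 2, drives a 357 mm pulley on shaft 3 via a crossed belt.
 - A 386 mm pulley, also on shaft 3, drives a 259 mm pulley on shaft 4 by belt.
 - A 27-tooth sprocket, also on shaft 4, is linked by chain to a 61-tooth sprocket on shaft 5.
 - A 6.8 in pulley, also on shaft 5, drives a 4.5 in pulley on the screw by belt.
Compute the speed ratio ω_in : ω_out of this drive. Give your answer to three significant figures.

52.3

Each stage contributes driven/driver: worm 59/2 = 29.5, belt 357/202 = 1.7673, belt 259/386 = 0.67098, chain 61/27 = 2.2593, belt 4.5/6.8 = 0.66176.
Overall: 29.5 × 1.7673 × 0.67098 × 2.2593 × 0.66176 = 52.302.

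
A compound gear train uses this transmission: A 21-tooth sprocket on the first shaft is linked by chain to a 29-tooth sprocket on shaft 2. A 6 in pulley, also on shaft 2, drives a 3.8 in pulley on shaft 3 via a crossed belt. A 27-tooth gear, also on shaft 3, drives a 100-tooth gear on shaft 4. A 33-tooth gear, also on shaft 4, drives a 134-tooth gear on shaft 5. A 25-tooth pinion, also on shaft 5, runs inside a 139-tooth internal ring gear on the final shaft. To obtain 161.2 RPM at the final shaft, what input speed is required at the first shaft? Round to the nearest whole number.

11789 RPM

Overall ratio R = 1.381 × 0.63333 × 3.7037 × 4.0606 × 5.56 = 73.133.
Required input speed = output speed × R = 161.2 × 73.133 = 11789 RPM.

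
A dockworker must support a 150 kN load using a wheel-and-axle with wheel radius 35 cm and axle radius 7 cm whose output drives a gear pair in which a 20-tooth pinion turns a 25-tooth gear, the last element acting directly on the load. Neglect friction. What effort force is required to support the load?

Wheel-and-axle MA = R/r = 35/7 = 5.
Gear pair MA = 25/20 = 1.25.
Combined ideal MA = 5 × 1.25 = 6.25.
Effort = load / MA = 150 / 6.25 = 24 kN.

24 kN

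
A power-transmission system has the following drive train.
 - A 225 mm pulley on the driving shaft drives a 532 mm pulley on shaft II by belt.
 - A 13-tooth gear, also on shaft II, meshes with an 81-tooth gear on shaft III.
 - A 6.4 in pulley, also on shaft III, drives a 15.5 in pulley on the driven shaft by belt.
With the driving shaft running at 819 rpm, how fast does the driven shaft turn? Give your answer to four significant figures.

the driving shaft → shaft II (belt, 532/225): 819 ÷ 2.3644 = 346.38 rpm
shaft II → shaft III (gear mesh, 81/13): 346.38 ÷ 6.2308 = 55.592 rpm
shaft III → the driven shaft (belt, 15.5/6.4): 55.592 ÷ 2.4219 = 22.954 rpm

22.95 rpm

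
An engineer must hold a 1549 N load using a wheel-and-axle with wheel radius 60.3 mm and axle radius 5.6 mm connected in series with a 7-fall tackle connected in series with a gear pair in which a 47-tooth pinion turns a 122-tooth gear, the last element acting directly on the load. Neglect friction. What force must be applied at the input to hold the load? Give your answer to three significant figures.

Wheel-and-axle MA = R/r = 60.3/5.6 = 10.768.
Block-and-tackle MA = number of supporting rope parts = 7.
Gear pair MA = 122/47 = 2.5957.
Combined ideal MA = 10.768 × 7 × 2.5957 = 195.65.
Effort = load / MA = 1549 / 195.65 = 7.917 N.

7.92 N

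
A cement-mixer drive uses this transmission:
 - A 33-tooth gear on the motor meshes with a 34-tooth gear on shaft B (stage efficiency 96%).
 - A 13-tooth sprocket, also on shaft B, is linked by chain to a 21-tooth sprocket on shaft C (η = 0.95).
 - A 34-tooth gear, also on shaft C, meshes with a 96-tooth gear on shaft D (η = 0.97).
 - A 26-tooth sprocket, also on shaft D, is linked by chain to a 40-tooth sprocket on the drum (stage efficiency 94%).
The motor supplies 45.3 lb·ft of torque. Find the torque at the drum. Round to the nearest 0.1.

gear mesh 34/33 = 1.0303 → τ = 45.3·1.0303·0.96 = 44.806 lb·ft
chain 21/13 = 1.6154 → τ = 44.806·1.6154·0.95 = 68.76 lb·ft
gear mesh 96/34 = 2.8235 → τ = 68.76·2.8235·0.97 = 188.32 lb·ft
chain 40/26 = 1.5385 → τ = 188.32·1.5385·0.94 = 272.34 lb·ft

272.3 lb·ft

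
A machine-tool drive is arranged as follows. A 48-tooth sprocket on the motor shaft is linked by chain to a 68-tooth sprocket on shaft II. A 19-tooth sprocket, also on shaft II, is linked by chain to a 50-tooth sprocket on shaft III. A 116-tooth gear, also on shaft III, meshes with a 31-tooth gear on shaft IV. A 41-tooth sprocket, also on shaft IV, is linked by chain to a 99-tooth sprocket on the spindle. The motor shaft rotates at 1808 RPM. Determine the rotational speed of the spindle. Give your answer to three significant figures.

chain 68/48 = 1.4167 → 1808/1.4167 = 1276.2 RPM
chain 50/19 = 2.6316 → 1276.2/2.6316 = 484.97 RPM
gear mesh 31/116 = 0.26724 → 484.97/0.26724 = 1814.7 RPM
chain 99/41 = 2.4146 → 1814.7/2.4146 = 751.55 RPM

752 RPM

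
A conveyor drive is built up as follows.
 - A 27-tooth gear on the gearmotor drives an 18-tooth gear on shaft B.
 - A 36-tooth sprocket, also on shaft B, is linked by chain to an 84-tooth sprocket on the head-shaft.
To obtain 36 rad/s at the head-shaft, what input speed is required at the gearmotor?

56 rad/s

Overall ratio R = 0.66667 × 2.3333 = 1.5556.
Required input speed = output speed × R = 36 × 1.5556 = 56 rad/s.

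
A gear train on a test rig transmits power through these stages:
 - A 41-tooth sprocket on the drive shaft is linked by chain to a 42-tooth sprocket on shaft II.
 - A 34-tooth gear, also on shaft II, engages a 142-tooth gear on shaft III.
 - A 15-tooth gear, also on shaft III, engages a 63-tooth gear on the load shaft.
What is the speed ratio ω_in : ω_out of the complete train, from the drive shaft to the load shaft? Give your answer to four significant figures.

17.97

Each stage contributes driven/driver: chain 42/41 = 1.0244, gear mesh 142/34 = 4.1765, gear mesh 63/15 = 4.2.
Overall: 1.0244 × 4.1765 × 4.2 = 17.969.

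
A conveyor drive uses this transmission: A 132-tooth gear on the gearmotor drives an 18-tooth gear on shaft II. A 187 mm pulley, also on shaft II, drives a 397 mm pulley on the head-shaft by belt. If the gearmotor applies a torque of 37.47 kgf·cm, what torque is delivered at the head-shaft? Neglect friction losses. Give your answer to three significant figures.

10.8 kgf·cm

gear mesh 18/132 = 0.13636 → τ = 37.47·0.13636 = 5.1095 kgf·cm
belt 397/187 = 2.123 → τ = 5.1095·2.123 = 10.848 kgf·cm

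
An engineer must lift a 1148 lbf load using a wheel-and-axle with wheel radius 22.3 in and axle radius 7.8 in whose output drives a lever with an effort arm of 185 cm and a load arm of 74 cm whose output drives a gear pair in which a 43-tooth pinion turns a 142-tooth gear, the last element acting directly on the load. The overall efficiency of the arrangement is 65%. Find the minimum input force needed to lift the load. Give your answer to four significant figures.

Wheel-and-axle MA = R/r = 22.3/7.8 = 2.859.
Lever MA = effort arm / load arm = 185/74 = 2.5.
Gear pair MA = 142/43 = 3.3023.
Combined ideal MA = 2.859 × 2.5 × 3.3023 = 23.603.
Actual MA = 23.603 × 0.65 = 15.342.
Effort = load / actual MA = 1148 / 15.342 = 74.827 lbf.

74.83 lbf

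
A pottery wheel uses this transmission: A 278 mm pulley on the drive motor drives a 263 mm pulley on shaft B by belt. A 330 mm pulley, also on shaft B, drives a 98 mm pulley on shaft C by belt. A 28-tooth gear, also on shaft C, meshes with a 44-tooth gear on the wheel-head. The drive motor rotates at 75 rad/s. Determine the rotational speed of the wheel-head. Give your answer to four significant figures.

belt 263/278 = 0.94604 → 75/0.94604 = 79.278 rad/s
belt 98/330 = 0.29697 → 79.278/0.29697 = 266.96 rad/s
gear mesh 44/28 = 1.5714 → 266.96/1.5714 = 169.88 rad/s

169.9 rad/s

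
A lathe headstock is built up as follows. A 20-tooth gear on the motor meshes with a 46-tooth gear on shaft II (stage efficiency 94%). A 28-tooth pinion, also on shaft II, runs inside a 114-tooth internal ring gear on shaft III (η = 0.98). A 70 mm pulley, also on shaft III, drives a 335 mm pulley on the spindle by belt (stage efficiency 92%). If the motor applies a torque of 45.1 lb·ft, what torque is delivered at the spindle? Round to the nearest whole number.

Gear mesh: ratio = 46/20 = 2.3; torque at shaft II = 45.1 × 2.3 × 0.94 = 97.506 lb·ft.
Internal gear: ratio = 114/28 = 4.0714; torque at shaft III = 97.506 × 4.0714 × 0.98 = 389.05 lb·ft.
Belt: ratio = 335/70 = 4.7857; torque at the spindle = 389.05 × 4.7857 × 0.92 = 1712.9 lb·ft.

1713 lb·ft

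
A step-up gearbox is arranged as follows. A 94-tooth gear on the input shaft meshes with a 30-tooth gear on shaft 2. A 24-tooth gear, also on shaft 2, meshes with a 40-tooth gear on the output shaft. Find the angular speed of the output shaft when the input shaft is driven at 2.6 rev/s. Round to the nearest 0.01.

4.89 rev/s

Gear mesh: ratio = 30/94 = 0.31915, so shaft 2 turns at 2.6 / 0.31915 = 8.1467 rev/s.
Gear mesh: ratio = 40/24 = 1.6667, so the output shaft turns at 8.1467 / 1.6667 = 4.888 rev/s.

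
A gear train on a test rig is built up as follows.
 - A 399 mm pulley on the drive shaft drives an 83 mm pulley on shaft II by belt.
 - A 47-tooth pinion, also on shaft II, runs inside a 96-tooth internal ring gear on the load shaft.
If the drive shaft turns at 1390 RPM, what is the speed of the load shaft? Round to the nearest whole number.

3271 RPM

the drive shaft → shaft II (belt, 83/399): 1390 ÷ 0.20802 = 6682 RPM
shaft II → the load shaft (internal gear, 96/47): 6682 ÷ 2.0426 = 3271.4 RPM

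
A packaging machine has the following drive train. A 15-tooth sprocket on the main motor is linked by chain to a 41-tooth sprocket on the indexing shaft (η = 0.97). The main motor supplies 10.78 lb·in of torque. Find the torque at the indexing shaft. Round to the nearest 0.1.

28.6 lb·in

chain 41/15 = 2.7333 → τ = 10.78·2.7333·0.97 = 28.581 lb·in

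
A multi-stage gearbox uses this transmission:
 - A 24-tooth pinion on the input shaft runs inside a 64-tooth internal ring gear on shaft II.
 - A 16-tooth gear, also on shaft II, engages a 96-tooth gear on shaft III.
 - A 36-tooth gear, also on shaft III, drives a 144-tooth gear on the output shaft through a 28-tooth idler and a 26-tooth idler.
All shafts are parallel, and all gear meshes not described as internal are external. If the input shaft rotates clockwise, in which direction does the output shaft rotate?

clockwise

the input shaft → shaft II: internal mesh, same direction → CW.
shaft II → shaft III: external mesh, 1 reversal → CCW.
shaft III → the output shaft: driver → idler → idler → driven is 3 external meshes, 3 reversals → CW.
4 reversals in total — an even number — so the output shaft turns the same way as the input shaft.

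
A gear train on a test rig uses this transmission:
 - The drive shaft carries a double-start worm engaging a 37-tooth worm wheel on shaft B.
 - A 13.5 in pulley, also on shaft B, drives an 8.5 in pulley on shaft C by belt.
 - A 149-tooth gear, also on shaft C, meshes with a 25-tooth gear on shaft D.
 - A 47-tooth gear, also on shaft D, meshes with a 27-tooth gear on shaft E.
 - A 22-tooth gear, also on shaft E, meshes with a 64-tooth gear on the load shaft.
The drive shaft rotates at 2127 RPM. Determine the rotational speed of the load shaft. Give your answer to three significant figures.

the drive shaft → shaft B (worm, 37/2): 2127 ÷ 18.5 = 114.97 RPM
shaft B → shaft C (belt, 8.5/13.5): 114.97 ÷ 0.62963 = 182.6 RPM
shaft C → shaft D (gear mesh, 25/149): 182.6 ÷ 0.16779 = 1088.3 RPM
shaft D → shaft E (gear mesh, 27/47): 1088.3 ÷ 0.57447 = 1894.5 RPM
shaft E → the load shaft (gear mesh, 64/22): 1894.5 ÷ 2.9091 = 651.23 RPM

651 RPM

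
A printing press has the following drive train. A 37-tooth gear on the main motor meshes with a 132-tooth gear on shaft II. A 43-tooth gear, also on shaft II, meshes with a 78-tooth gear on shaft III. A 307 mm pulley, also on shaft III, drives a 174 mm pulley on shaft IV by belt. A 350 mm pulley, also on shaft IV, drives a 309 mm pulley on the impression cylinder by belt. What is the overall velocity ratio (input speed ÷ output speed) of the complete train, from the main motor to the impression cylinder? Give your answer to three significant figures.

3.24

Each stage contributes driven/driver: gear mesh 132/37 = 3.5676, gear mesh 78/43 = 1.814, belt 174/307 = 0.56678, belt 309/350 = 0.88286.
Overall: 3.5676 × 1.814 × 0.56678 × 0.88286 = 3.2382.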